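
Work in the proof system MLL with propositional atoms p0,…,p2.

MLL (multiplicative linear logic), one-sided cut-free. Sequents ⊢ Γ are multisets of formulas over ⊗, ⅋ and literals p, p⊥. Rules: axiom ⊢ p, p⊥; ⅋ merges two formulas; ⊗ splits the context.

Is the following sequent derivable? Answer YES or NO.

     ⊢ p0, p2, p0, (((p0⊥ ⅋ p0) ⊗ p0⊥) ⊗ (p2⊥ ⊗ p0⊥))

Derivation (root first):
[⊗]  ⊢ p0, p2, p0, (((p0⊥ ⅋ p0) ⊗ p0⊥) ⊗ (p2⊥ ⊗ p0⊥))
  [⊗]  ⊢ p0, ((p0⊥ ⅋ p0) ⊗ p0⊥)
    [⅋]  ⊢ (p0⊥ ⅋ p0)
      [Ax]  ⊢ p0, p0⊥
    [Ax]  ⊢ p0, p0⊥
  [⊗]  ⊢ p2, p0, (p2⊥ ⊗ p0⊥)
    [Ax]  ⊢ p2, p2⊥
    [Ax]  ⊢ p0, p0⊥

Result: YES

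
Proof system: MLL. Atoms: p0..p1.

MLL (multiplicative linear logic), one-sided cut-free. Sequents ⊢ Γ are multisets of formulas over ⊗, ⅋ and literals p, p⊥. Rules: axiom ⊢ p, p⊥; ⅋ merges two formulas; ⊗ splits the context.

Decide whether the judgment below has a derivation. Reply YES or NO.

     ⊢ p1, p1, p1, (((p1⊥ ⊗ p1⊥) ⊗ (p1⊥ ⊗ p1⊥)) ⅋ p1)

Proof tree:
[⅋]  ⊢ p1, p1, p1, (((p1⊥ ⊗ p1⊥) ⊗ (p1⊥ ⊗ p1⊥)) ⅋ p1)
  [⊗]  ⊢ p1, p1, p1, p1, ((p1⊥ ⊗ p1⊥) ⊗ (p1⊥ ⊗ p1⊥))
    [⊗]  ⊢ p1, p1, (p1⊥ ⊗ p1⊥)
      [Ax]  ⊢ p1, p1⊥
      [Ax]  ⊢ p1, p1⊥
    [⊗]  ⊢ p1, p1, (p1⊥ ⊗ p1⊥)
      [Ax]  ⊢ p1, p1⊥
      [Ax]  ⊢ p1, p1⊥

Result: YES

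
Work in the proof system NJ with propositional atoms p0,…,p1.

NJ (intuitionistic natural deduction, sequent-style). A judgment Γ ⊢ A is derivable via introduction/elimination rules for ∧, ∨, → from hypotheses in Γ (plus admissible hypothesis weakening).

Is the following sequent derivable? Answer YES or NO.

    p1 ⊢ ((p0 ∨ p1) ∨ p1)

Derivation trace:
[∨I₁] p1 ⊢ ((p0 ∨ p1) ∨ p1)
  [∨I₂] p1 ⊢ (p0 ∨ p1)
    [Ax] p1 ⊢ p1

Result: YES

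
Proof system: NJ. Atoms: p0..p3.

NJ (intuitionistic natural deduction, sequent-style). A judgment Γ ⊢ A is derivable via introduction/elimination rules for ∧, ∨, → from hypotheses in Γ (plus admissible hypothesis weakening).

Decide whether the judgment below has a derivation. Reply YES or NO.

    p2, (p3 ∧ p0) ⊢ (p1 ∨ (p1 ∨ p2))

Derivation (root first):
[∨I₂] p2, (p3 ∧ p0) ⊢ (p1 ∨ (p1 ∨ p2))
  [Wk] p2, (p3 ∧ p0) ⊢ (p1 ∨ p2)
    [∨I₂] p2 ⊢ (p1 ∨ p2)
      [Ax] p2 ⊢ p2

Result: YES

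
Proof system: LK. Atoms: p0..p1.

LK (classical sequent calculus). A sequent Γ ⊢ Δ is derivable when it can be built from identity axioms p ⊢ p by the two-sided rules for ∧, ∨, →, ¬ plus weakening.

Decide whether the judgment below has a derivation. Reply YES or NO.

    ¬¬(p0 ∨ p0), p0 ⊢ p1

Truth-table refutation:
  v=00: Γ:[¬¬(p0 ∨ p0)=F, p0=F] Δ:[p1=F] refutes=False
  v=01: Γ:[¬¬(p0 ∨ p0)=F, p0=F] Δ:[p1=T] refutes=False
  v=10: Γ:[¬¬(p0 ∨ p0)=T, p0=T] Δ:[p1=F] refutes=True  ← countermodel

Result: NO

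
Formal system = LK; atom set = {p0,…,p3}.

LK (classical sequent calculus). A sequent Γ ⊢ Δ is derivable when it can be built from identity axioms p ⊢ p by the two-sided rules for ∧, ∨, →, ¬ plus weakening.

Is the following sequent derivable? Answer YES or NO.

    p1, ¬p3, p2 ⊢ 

Truth-table refutation:
  v=0000: Γ:[p1=F, ¬p3=T, p2=F] Δ:[] refutes=False
  v=0001: Γ:[p1=F, ¬p3=F, p2=F] Δ:[] refutes=False
  v=0010: Γ:[p1=F, ¬p3=T, p2=T] Δ:[] refutes=False
  v=0011: Γ:[p1=F, ¬p3=F, p2=T] Δ:[] refutes=False
  v=0100: Γ:[p1=T, ¬p3=T, p2=F] Δ:[] refutes=False
  v=0101: Γ:[p1=T, ¬p3=F, p2=F] Δ:[] refutes=False
  v=0110: Γ:[p1=T, ¬p3=T, p2=T] Δ:[] refutes=True  ← countermodel

Result: NO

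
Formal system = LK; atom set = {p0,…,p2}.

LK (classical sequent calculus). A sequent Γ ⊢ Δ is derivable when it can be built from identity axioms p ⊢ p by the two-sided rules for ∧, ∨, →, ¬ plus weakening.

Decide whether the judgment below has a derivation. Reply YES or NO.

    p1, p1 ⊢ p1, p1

Derivation trace:
[WL] p1, p1 ⊢ p1, p1
  [WR] p1 ⊢ p1, p1
    [Ax] p1 ⊢ p1

Result: YES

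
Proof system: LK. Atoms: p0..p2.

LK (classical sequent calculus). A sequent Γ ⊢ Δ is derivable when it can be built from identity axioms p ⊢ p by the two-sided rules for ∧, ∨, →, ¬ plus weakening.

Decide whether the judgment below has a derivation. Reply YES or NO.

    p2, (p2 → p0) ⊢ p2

Derivation trace:
[→L] p2, (p2 → p0) ⊢ p2
  [Ax] p2 ⊢ p2
  [WL] p2, p0 ⊢ p2
    [Ax] p2 ⊢ p2

Result: YES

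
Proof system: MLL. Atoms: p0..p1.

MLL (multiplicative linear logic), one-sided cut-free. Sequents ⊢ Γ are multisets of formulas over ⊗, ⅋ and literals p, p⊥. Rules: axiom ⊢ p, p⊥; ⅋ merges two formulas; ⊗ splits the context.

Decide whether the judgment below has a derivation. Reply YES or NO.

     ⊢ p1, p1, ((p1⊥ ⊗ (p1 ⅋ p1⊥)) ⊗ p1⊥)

Derivation (root first):
[⊗]  ⊢ p1, p1, ((p1⊥ ⊗ (p1 ⅋ p1⊥)) ⊗ p1⊥)
  [⊗]  ⊢ p1, (p1⊥ ⊗ (p1 ⅋ p1⊥))
    [Ax]  ⊢ p1, p1⊥
    [⅋]  ⊢ (p1 ⅋ p1⊥)
      [Ax]  ⊢ p1, p1⊥
  [Ax]  ⊢ p1, p1⊥

Result: YES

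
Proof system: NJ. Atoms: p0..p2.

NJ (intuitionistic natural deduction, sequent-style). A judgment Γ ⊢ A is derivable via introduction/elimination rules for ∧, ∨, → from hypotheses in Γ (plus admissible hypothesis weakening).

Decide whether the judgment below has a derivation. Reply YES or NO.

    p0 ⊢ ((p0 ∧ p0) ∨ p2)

Derivation (root first):
[∨I₁] p0 ⊢ ((p0 ∧ p0) ∨ p2)
  [∧I] p0 ⊢ (p0 ∧ p0)
    [Ax] p0 ⊢ p0
    [Ax] p0 ⊢ p0

Result: YES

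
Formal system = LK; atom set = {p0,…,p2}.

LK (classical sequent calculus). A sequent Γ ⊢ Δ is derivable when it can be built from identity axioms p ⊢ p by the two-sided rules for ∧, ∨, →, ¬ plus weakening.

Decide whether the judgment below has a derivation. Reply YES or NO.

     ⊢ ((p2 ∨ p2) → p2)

Proof tree:
[→R]  ⊢ ((p2 ∨ p2) → p2)
  [∨L] (p2 ∨ p2) ⊢ p2
    [Ax] p2 ⊢ p2
    [Ax] p2 ⊢ p2

Result: YES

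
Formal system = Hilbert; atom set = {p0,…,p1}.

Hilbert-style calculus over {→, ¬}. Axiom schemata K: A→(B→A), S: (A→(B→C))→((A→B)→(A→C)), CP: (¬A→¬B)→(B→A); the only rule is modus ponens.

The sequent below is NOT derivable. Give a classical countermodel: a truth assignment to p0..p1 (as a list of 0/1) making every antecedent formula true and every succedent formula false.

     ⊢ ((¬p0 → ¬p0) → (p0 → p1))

Enumerate valuations to refute Γ ⊢ Δ:
  v=00: Γ:[] Δ:[((¬p0 → ¬p0) → (p0 → p1))=T] refutes=False
  v=01: Γ:[] Δ:[((¬p0 → ¬p0) → (p0 → p1))=T] refutes=False
  v=10: Γ:[] Δ:[((¬p0 → ¬p0) → (p0 → p1))=F] refutes=True  ← countermodel

Result: [1, 0]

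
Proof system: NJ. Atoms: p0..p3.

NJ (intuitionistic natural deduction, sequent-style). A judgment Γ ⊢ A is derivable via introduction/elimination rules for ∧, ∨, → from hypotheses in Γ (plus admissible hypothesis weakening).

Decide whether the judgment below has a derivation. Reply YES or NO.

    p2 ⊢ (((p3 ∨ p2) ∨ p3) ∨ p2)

Proof tree:
[∨I₁] p2 ⊢ (((p3 ∨ p2) ∨ p3) ∨ p2)
  [∨I₁] p2 ⊢ ((p3 ∨ p2) ∨ p3)
    [∨I₂] p2 ⊢ (p3 ∨ p2)
      [Ax] p2 ⊢ p2

Result: YES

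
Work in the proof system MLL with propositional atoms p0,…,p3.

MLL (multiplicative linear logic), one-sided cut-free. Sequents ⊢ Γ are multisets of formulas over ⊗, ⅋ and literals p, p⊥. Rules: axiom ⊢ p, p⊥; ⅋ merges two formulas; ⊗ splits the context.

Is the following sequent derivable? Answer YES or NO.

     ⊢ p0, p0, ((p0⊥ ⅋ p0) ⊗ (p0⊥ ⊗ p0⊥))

Derivation trace:
[⊗]  ⊢ p0, p0, ((p0⊥ ⅋ p0) ⊗ (p0⊥ ⊗ p0⊥))
  [⅋]  ⊢ (p0⊥ ⅋ p0)
    [Ax]  ⊢ p0, p0⊥
  [⊗]  ⊢ p0, p0, (p0⊥ ⊗ p0⊥)
    [Ax]  ⊢ p0, p0⊥
    [Ax]  ⊢ p0, p0⊥

Result: YES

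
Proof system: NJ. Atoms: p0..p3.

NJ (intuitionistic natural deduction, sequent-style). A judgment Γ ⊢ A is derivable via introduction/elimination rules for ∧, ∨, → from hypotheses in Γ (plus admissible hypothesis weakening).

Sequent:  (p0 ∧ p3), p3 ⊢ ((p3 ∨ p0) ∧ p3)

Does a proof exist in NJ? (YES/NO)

Derivation (root first):
[∧I] (p0 ∧ p3), p3 ⊢ ((p3 ∨ p0) ∧ p3)
  [∨I₁] p3 ⊢ (p3 ∨ p0)
    [Ax] p3 ⊢ p3
  [→E] (p0 ∧ p3), p3 ⊢ p3
    [→I] (p0 ∧ p3) ⊢ (p3 → p3)
      [Wk] p3, (p0 ∧ p3) ⊢ p3
        [Ax] p3 ⊢ p3
    [Wk] p3, (p0 ∧ p3) ⊢ p3
      [Ax] p3 ⊢ p3

Result: YES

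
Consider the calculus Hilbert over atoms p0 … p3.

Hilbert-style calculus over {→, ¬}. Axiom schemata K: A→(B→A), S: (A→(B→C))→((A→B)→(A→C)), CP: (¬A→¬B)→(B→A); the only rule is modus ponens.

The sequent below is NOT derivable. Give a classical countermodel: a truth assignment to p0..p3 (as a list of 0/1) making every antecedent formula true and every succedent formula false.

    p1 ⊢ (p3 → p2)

Enumerate valuations to refute Γ ⊢ Δ:
  v=0000: Γ:[p1=F] Δ:[(p3 → p2)=T] refutes=False
  v=0001: Γ:[p1=F] Δ:[(p3 → p2)=F] refutes=False
  v=0010: Γ:[p1=F] Δ:[(p3 → p2)=T] refutes=False
  v=0011: Γ:[p1=F] Δ:[(p3 → p2)=T] refutes=False
  v=0100: Γ:[p1=T] Δ:[(p3 → p2)=T] refutes=False
  v=0101: Γ:[p1=T] Δ:[(p3 → p2)=F] refutes=True  ← countermodel

Result: [0, 1, 0, 1]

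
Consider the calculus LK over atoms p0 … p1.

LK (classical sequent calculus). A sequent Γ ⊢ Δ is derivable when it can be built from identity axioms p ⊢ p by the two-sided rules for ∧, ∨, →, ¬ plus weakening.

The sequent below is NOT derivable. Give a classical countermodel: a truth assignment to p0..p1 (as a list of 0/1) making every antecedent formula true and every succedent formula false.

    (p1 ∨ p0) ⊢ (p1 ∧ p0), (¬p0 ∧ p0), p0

Search for a countermodel by truth-table:
  v=00: Γ:[(p1 ∨ p0)=F] Δ:[(p1 ∧ p0)=F, (¬p0 ∧ p0)=F, p0=F] refutes=False
  v=01: Γ:[(p1 ∨ p0)=T] Δ:[(p1 ∧ p0)=F, (¬p0 ∧ p0)=F, p0=F] refutes=True  ← countermodel

Result: [0, 1]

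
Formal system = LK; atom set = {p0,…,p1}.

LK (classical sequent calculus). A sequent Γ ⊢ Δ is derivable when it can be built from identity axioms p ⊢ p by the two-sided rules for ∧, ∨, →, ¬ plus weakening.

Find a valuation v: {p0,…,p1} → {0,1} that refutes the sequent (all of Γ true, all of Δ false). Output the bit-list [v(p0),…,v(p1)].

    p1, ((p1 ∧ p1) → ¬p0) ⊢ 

Enumerate valuations to refute Γ ⊢ Δ:
  v=00: Γ:[p1=F, ((p1 ∧ p1) → ¬p0)=T] Δ:[] refutes=False
  v=01: Γ:[p1=T, ((p1 ∧ p1) → ¬p0)=T] Δ:[] refutes=True  ← countermodel

Result: [0, 1]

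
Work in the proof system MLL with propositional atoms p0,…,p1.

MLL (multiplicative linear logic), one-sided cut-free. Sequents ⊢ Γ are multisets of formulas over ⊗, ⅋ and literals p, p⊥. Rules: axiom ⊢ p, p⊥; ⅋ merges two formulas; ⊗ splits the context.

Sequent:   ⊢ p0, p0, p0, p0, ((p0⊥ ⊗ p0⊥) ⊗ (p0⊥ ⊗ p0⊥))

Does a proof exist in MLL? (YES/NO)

Derivation (root first):
[⊗]  ⊢ p0, p0, p0, p0, ((p0⊥ ⊗ p0⊥) ⊗ (p0⊥ ⊗ p0⊥))
  [⊗]  ⊢ p0, p0, (p0⊥ ⊗ p0⊥)
    [Ax]  ⊢ p0, p0⊥
    [Ax]  ⊢ p0, p0⊥
  [⊗]  ⊢ p0, p0, (p0⊥ ⊗ p0⊥)
    [Ax]  ⊢ p0, p0⊥
    [Ax]  ⊢ p0, p0⊥

Result: YES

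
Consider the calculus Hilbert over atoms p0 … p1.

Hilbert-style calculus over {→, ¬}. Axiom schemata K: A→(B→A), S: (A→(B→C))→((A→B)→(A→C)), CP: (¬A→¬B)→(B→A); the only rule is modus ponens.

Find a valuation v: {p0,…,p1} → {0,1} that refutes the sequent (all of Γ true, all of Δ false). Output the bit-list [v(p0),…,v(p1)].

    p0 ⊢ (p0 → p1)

Enumerate valuations to refute Γ ⊢ Δ:
  v=00: Γ:[p0=F] Δ:[(p0 → p1)=T] refutes=False
  v=01: Γ:[p0=F] Δ:[(p0 → p1)=T] refutes=False
  v=10: Γ:[p0=T] Δ:[(p0 → p1)=F] refutes=True  ← countermodel

Result: [1, 0]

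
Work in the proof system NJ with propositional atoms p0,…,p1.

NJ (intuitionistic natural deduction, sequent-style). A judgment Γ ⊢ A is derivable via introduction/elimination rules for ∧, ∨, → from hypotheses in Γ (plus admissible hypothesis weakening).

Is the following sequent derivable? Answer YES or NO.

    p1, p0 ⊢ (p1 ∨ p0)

Proof tree:
[∨I₁] p1, p0 ⊢ (p1 ∨ p0)
  [Wk] p1, p0 ⊢ p1
    [Ax] p1 ⊢ p1

Result: YES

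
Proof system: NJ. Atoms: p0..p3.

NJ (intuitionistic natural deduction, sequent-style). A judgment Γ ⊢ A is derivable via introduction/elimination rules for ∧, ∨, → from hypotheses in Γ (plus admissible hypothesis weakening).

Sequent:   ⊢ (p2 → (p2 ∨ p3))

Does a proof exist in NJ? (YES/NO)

Derivation (root first):
[→I]  ⊢ (p2 → (p2 ∨ p3))
  [∨I₁] p2 ⊢ (p2 ∨ p3)
    [Ax] p2 ⊢ p2

Result: YES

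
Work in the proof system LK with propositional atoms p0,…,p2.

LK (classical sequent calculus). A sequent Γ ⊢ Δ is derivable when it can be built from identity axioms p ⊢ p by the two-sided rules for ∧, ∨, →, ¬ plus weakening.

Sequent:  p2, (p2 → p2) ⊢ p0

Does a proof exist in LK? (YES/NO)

Truth-table refutation:
  v=000: Γ:[p2=F, (p2 → p2)=T] Δ:[p0=F] refutes=False
  v=001: Γ:[p2=T, (p2 → p2)=T] Δ:[p0=F] refutes=True  ← countermodel

Result: NO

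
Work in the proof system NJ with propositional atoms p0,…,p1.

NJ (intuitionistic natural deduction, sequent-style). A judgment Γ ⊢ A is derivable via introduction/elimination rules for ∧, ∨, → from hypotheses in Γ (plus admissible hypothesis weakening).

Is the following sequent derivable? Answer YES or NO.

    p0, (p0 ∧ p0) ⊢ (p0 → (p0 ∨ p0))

Proof tree:
[Wk] p0, (p0 ∧ p0) ⊢ (p0 → (p0 ∨ p0))
  [Wk] p0 ⊢ (p0 → (p0 ∨ p0))
    [→I]  ⊢ (p0 → (p0 ∨ p0))
      [∨I₁] p0 ⊢ (p0 ∨ p0)
        [Ax] p0 ⊢ p0

Result: YES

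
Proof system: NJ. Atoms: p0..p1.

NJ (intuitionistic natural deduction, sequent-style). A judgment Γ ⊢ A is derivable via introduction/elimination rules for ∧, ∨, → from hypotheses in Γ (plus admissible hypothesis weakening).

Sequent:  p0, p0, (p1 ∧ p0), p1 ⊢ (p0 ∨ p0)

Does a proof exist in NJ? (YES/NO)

Derivation (root first):
[Wk] p0, p0, (p1 ∧ p0), p1 ⊢ (p0 ∨ p0)
  [Wk] p0, p0, (p1 ∧ p0) ⊢ (p0 ∨ p0)
    [Wk] p0, p0 ⊢ (p0 ∨ p0)
      [∨I₁] p0 ⊢ (p0 ∨ p0)
        [Ax] p0 ⊢ p0

Result: YES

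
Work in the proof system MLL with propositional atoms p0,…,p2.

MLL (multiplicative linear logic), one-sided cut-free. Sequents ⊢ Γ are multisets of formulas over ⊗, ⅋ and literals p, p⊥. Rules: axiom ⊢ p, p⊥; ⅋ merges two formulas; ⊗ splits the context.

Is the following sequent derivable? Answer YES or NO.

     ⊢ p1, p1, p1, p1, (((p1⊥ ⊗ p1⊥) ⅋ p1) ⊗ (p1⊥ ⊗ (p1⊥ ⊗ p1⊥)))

Derivation (root first):
[⊗]  ⊢ p1, p1, p1, p1, (((p1⊥ ⊗ p1⊥) ⅋ p1) ⊗ (p1⊥ ⊗ (p1⊥ ⊗ p1⊥)))
  [⅋]  ⊢ p1, ((p1⊥ ⊗ p1⊥) ⅋ p1)
    [⊗]  ⊢ p1, p1, (p1⊥ ⊗ p1⊥)
      [Ax]  ⊢ p1, p1⊥
      [Ax]  ⊢ p1, p1⊥
  [⊗]  ⊢ p1, p1, p1, (p1⊥ ⊗ (p1⊥ ⊗ p1⊥))
    [Ax]  ⊢ p1, p1⊥
    [⊗]  ⊢ p1, p1, (p1⊥ ⊗ p1⊥)
      [Ax]  ⊢ p1, p1⊥
      [Ax]  ⊢ p1, p1⊥

Result: YES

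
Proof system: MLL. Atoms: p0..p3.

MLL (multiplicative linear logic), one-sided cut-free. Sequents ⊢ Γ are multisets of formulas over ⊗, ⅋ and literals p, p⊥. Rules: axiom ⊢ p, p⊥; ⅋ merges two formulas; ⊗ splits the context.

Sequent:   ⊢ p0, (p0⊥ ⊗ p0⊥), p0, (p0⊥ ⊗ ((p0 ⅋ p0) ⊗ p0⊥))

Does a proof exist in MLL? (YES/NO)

Proof tree:
[⊗]  ⊢ p0, (p0⊥ ⊗ p0⊥), p0, (p0⊥ ⊗ ((p0 ⅋ p0) ⊗ p0⊥))
  [Ax]  ⊢ p0, p0⊥
  [⊗]  ⊢ (p0⊥ ⊗ p0⊥), p0, ((p0 ⅋ p0) ⊗ p0⊥)
    [⅋]  ⊢ (p0⊥ ⊗ p0⊥), (p0 ⅋ p0)
      [⊗]  ⊢ p0, p0, (p0⊥ ⊗ p0⊥)
        [Ax]  ⊢ p0, p0⊥
        [Ax]  ⊢ p0, p0⊥
    [Ax]  ⊢ p0, p0⊥

Result: YES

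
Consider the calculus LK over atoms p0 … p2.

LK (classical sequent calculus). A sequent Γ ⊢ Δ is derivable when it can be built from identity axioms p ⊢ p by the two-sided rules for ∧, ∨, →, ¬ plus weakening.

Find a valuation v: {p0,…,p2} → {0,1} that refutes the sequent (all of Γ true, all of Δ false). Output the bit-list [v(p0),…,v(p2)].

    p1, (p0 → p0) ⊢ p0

Search for a countermodel by truth-table:
  v=000: Γ:[p1=F, (p0 → p0)=T] Δ:[p0=F] refutes=False
  v=001: Γ:[p1=F, (p0 → p0)=T] Δ:[p0=F] refutes=False
  v=010: Γ:[p1=T, (p0 → p0)=T] Δ:[p0=F] refutes=True  ← countermodel

Result: [0, 1, 0]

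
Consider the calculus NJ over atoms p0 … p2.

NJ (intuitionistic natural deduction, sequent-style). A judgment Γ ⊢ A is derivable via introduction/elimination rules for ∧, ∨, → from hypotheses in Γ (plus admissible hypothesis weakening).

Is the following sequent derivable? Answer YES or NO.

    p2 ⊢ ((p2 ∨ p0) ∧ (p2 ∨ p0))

Proof tree:
[∧I] p2 ⊢ ((p2 ∨ p0) ∧ (p2 ∨ p0))
  [∨I₁] p2 ⊢ (p2 ∨ p0)
    [Ax] p2 ⊢ p2
  [∨I₁] p2 ⊢ (p2 ∨ p0)
    [Ax] p2 ⊢ p2

Result: YES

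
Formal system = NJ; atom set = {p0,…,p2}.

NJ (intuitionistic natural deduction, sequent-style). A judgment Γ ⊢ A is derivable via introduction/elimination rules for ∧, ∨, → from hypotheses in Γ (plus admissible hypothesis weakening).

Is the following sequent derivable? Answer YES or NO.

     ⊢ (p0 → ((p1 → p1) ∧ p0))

Derivation (root first):
[→I]  ⊢ (p0 → ((p1 → p1) ∧ p0))
  [∧I] p0 ⊢ ((p1 → p1) ∧ p0)
    [→I]  ⊢ (p1 → p1)
      [Ax] p1 ⊢ p1
    [Ax] p0 ⊢ p0

Result: YES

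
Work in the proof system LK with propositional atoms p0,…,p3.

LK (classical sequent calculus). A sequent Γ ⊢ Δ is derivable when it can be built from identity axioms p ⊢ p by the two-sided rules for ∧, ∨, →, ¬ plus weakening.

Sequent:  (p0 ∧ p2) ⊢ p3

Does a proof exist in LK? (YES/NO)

Enumerate valuations to refute Γ ⊢ Δ:
  v=0000: Γ:[(p0 ∧ p2)=F] Δ:[p3=F] refutes=False
  v=0001: Γ:[(p0 ∧ p2)=F] Δ:[p3=T] refutes=False
  v=0010: Γ:[(p0 ∧ p2)=F] Δ:[p3=F] refutes=False
  v=0011: Γ:[(p0 ∧ p2)=F] Δ:[p3=T] refutes=False
  v=0100: Γ:[(p0 ∧ p2)=F] Δ:[p3=F] refutes=False
  v=0101: Γ:[(p0 ∧ p2)=F] Δ:[p3=T] refutes=False
  v=0110: Γ:[(p0 ∧ p2)=F] Δ:[p3=F] refutes=False
  v=0111: Γ:[(p0 ∧ p2)=F] Δ:[p3=T] refutes=False
  v=1000: Γ:[(p0 ∧ p2)=F] Δ:[p3=F] refutes=False
  v=1001: Γ:[(p0 ∧ p2)=F] Δ:[p3=T] refutes=False
  v=1010: Γ:[(p0 ∧ p2)=T] Δ:[p3=F] refutes=True  ← countermodel

Result: NO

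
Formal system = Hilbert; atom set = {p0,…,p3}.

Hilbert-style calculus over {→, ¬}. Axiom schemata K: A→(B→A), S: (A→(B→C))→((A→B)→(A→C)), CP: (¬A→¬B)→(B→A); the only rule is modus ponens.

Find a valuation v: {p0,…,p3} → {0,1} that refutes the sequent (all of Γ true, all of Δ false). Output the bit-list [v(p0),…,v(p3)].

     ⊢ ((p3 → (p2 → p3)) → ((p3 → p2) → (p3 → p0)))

Enumerate valuations to refute Γ ⊢ Δ:
  v=0000: Γ:[] Δ:[((p3 → (p2 → p3)) → ((p3 → p2) → (p3 → p0)))=T] refutes=False
  v=0001: Γ:[] Δ:[((p3 → (p2 → p3)) → ((p3 → p2) → (p3 → p0)))=T] refutes=False
  v=0010: Γ:[] Δ:[((p3 → (p2 → p3)) → ((p3 → p2) → (p3 → p0)))=T] refutes=False
  v=0011: Γ:[] Δ:[((p3 → (p2 → p3)) → ((p3 → p2) → (p3 → p0)))=F] refutes=True  ← countermodel

Result: [0, 0, 1, 1]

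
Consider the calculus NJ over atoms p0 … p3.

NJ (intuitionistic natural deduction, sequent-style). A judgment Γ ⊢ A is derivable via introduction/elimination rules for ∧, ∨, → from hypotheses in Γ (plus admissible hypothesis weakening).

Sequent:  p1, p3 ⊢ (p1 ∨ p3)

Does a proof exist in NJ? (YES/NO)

Proof tree:
[Wk] p1, p3 ⊢ (p1 ∨ p3)
  [∨I₁] p1 ⊢ (p1 ∨ p3)
    [Ax] p1 ⊢ p1

Result: YES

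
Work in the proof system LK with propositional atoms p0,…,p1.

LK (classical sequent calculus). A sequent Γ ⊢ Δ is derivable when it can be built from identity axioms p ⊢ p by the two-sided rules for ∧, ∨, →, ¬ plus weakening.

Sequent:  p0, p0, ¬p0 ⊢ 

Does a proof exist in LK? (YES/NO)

Derivation (root first):
[¬L] p0, p0, ¬p0 ⊢ 
  [WL] p0, p0 ⊢ p0
    [Ax] p0 ⊢ p0

Result: YES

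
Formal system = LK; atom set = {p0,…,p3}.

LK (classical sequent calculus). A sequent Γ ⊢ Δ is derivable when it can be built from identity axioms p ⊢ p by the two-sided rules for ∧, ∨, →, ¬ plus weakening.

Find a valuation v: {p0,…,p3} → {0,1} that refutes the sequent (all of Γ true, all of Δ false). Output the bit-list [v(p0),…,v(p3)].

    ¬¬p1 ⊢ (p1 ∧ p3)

Enumerate valuations to refute Γ ⊢ Δ:
  v=0000: Γ:[¬¬p1=F] Δ:[(p1 ∧ p3)=F] refutes=False
  v=0001: Γ:[¬¬p1=F] Δ:[(p1 ∧ p3)=F] refutes=False
  v=0010: Γ:[¬¬p1=F] Δ:[(p1 ∧ p3)=F] refutes=False
  v=0011: Γ:[¬¬p1=F] Δ:[(p1 ∧ p3)=F] refutes=False
  v=0100: Γ:[¬¬p1=T] Δ:[(p1 ∧ p3)=F] refutes=True  ← countermodel

Result: [0, 1, 0, 0]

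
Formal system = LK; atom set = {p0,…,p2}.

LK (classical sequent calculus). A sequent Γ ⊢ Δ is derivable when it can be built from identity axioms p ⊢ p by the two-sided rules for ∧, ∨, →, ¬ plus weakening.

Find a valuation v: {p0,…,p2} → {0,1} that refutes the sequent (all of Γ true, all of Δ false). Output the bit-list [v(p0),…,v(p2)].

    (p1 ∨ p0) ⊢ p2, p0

Search for a countermodel by truth-table:
  v=000: Γ:[(p1 ∨ p0)=F] Δ:[p2=F, p0=F] refutes=False
  v=001: Γ:[(p1 ∨ p0)=F] Δ:[p2=T, p0=F] refutes=False
  v=010: Γ:[(p1 ∨ p0)=T] Δ:[p2=F, p0=F] refutes=True  ← countermodel

Result: [0, 1, 0]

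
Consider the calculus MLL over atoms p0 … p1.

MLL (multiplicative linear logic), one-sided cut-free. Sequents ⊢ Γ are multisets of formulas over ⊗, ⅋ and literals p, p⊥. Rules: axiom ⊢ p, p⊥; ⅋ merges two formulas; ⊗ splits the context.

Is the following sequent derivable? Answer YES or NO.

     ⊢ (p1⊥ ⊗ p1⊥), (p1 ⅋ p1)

Proof tree:
[⅋]  ⊢ (p1⊥ ⊗ p1⊥), (p1 ⅋ p1)
  [⊗]  ⊢ p1, p1, (p1⊥ ⊗ p1⊥)
    [Ax]  ⊢ p1, p1⊥
    [Ax]  ⊢ p1, p1⊥

Result: YES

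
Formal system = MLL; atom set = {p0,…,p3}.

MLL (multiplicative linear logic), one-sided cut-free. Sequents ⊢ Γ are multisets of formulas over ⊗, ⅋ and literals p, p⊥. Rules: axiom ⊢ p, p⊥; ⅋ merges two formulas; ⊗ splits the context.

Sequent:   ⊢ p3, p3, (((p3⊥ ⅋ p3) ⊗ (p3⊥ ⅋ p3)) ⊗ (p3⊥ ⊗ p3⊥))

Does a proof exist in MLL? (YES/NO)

Proof tree:
[⊗]  ⊢ p3, p3, (((p3⊥ ⅋ p3) ⊗ (p3⊥ ⅋ p3)) ⊗ (p3⊥ ⊗ p3⊥))
  [⊗]  ⊢ ((p3⊥ ⅋ p3) ⊗ (p3⊥ ⅋ p3))
    [⅋]  ⊢ (p3⊥ ⅋ p3)
      [Ax]  ⊢ p3, p3⊥
    [⅋]  ⊢ (p3⊥ ⅋ p3)
      [Ax]  ⊢ p3, p3⊥
  [⊗]  ⊢ p3, p3, (p3⊥ ⊗ p3⊥)
    [Ax]  ⊢ p3, p3⊥
    [Ax]  ⊢ p3, p3⊥

Result: YES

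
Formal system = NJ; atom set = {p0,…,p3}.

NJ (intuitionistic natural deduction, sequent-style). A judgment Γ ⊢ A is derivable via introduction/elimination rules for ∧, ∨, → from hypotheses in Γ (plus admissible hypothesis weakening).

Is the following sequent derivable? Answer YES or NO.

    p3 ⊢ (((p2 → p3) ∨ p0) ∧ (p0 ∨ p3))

Derivation trace:
[∧I] p3 ⊢ (((p2 → p3) ∨ p0) ∧ (p0 ∨ p3))
  [∨I₁] p3 ⊢ ((p2 → p3) ∨ p0)
    [→I] p3 ⊢ (p2 → p3)
      [Wk] p3, p2 ⊢ p3
        [Ax] p3 ⊢ p3
  [Wk] p3, p3 ⊢ (p0 ∨ p3)
    [∨I₂] p3 ⊢ (p0 ∨ p3)
      [Ax] p3 ⊢ p3

Result: YES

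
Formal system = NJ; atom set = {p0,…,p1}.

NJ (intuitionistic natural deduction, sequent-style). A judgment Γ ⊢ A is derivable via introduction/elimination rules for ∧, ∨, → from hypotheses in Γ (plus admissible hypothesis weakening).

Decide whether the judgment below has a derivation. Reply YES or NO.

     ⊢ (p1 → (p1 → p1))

Derivation (root first):
[→I]  ⊢ (p1 → (p1 → p1))
  [→I] p1 ⊢ (p1 → p1)
    [Wk] p1, p1 ⊢ p1
      [Ax] p1 ⊢ p1

Result: YES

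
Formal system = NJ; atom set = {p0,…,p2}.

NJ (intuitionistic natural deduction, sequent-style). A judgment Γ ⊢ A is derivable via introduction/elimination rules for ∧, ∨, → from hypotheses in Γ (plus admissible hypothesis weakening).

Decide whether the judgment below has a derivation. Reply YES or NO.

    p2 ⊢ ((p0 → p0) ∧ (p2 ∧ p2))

Proof tree:
[∧I] p2 ⊢ ((p0 → p0) ∧ (p2 ∧ p2))
  [→I]  ⊢ (p0 → p0)
    [Ax] p0 ⊢ p0
  [∧I] p2 ⊢ (p2 ∧ p2)
    [Ax] p2 ⊢ p2
    [Ax] p2 ⊢ p2

Result: YES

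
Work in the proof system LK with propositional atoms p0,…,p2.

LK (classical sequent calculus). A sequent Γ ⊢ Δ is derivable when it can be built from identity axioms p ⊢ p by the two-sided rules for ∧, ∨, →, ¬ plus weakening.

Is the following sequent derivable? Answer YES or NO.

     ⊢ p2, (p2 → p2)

Proof tree:
[→R]  ⊢ p2, (p2 → p2)
  [WR] p2 ⊢ p2, p2
    [Ax] p2 ⊢ p2

Result: YES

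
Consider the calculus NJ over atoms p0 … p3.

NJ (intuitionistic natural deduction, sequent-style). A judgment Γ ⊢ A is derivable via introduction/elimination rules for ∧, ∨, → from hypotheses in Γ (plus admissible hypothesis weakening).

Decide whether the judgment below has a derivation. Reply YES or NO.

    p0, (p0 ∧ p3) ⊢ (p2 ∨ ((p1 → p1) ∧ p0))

Proof tree:
[Wk] p0, (p0 ∧ p3) ⊢ (p2 ∨ ((p1 → p1) ∧ p0))
  [∨I₂] p0 ⊢ (p2 ∨ ((p1 → p1) ∧ p0))
    [∧I] p0 ⊢ ((p1 → p1) ∧ p0)
      [→I]  ⊢ (p1 → p1)
        [Ax] p1 ⊢ p1
      [Ax] p0 ⊢ p0

Result: YES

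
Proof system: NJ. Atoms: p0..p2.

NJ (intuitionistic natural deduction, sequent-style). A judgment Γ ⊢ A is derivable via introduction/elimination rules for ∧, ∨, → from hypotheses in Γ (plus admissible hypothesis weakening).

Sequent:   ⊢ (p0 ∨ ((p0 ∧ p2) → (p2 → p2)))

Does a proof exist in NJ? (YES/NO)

Proof tree:
[∨I₂]  ⊢ (p0 ∨ ((p0 ∧ p2) → (p2 → p2)))
  [→I]  ⊢ ((p0 ∧ p2) → (p2 → p2))
    [Wk] (p0 ∧ p2) ⊢ (p2 → p2)
      [→I]  ⊢ (p2 → p2)
        [Ax] p2 ⊢ p2

Result: YES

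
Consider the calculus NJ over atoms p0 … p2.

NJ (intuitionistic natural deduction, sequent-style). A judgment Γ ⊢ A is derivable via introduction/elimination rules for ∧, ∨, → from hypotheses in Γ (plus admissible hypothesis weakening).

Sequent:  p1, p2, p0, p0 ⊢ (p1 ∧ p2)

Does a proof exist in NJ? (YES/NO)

Derivation trace:
[Wk] p1, p2, p0, p0 ⊢ (p1 ∧ p2)
  [∧I] p1, p2, p0 ⊢ (p1 ∧ p2)
    [Ax] p1 ⊢ p1
    [Wk] p2, p0 ⊢ p2
      [Ax] p2 ⊢ p2

Result: YES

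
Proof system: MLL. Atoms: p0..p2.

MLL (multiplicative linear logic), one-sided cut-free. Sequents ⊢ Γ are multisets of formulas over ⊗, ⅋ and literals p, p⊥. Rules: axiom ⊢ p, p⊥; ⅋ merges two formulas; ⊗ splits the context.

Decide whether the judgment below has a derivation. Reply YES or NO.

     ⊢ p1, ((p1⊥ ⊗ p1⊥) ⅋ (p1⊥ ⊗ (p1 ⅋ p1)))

Proof tree:
[⅋]  ⊢ p1, ((p1⊥ ⊗ p1⊥) ⅋ (p1⊥ ⊗ (p1 ⅋ p1)))
  [⊗]  ⊢ p1, (p1⊥ ⊗ p1⊥), (p1⊥ ⊗ (p1 ⅋ p1))
    [Ax]  ⊢ p1, p1⊥
    [⅋]  ⊢ (p1⊥ ⊗ p1⊥), (p1 ⅋ p1)
      [⊗]  ⊢ p1, p1, (p1⊥ ⊗ p1⊥)
        [Ax]  ⊢ p1, p1⊥
        [Ax]  ⊢ p1, p1⊥

Result: YES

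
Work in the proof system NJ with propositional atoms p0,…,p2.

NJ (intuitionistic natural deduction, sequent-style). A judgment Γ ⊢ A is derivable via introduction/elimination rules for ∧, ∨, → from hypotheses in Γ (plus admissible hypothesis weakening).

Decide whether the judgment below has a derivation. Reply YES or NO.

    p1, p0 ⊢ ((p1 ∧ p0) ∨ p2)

Derivation trace:
[∨I₁] p1, p0 ⊢ ((p1 ∧ p0) ∨ p2)
  [∧I] p1, p0 ⊢ (p1 ∧ p0)
    [Ax] p1 ⊢ p1
    [Ax] p0 ⊢ p0

Result: YES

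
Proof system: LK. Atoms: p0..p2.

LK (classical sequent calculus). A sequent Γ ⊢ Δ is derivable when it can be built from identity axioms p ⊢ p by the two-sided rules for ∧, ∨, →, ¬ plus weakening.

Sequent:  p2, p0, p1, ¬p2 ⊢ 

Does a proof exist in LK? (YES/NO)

Proof tree:
[¬L] p2, p0, p1, ¬p2 ⊢ 
  [WL] p2, p0, p1 ⊢ p2
    [WL] p2, p0 ⊢ p2
      [Ax] p2 ⊢ p2

Result: YES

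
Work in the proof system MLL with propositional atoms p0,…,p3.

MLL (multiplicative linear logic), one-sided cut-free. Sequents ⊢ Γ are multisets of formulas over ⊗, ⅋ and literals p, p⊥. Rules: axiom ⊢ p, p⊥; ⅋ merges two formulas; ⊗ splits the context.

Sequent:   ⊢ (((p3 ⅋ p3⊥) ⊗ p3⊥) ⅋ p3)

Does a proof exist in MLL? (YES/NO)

Derivation (root first):
[⅋]  ⊢ (((p3 ⅋ p3⊥) ⊗ p3⊥) ⅋ p3)
  [⊗]  ⊢ p3, ((p3 ⅋ p3⊥) ⊗ p3⊥)
    [⅋]  ⊢ (p3 ⅋ p3⊥)
      [Ax]  ⊢ p3, p3⊥
    [Ax]  ⊢ p3, p3⊥

Result: YES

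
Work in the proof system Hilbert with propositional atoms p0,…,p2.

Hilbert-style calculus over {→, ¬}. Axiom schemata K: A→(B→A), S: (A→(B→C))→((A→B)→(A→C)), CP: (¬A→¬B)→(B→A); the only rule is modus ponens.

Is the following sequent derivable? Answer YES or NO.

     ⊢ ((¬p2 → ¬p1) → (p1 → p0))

Search for a countermodel by truth-table:
  v=000: Γ:[] Δ:[((¬p2 → ¬p1) → (p1 → p0))=T] refutes=False
  v=001: Γ:[] Δ:[((¬p2 → ¬p1) → (p1 → p0))=T] refutes=False
  v=010: Γ:[] Δ:[((¬p2 → ¬p1) → (p1 → p0))=T] refutes=False
  v=011: Γ:[] Δ:[((¬p2 → ¬p1) → (p1 → p0))=F] refutes=True  ← countermodel

Result: NO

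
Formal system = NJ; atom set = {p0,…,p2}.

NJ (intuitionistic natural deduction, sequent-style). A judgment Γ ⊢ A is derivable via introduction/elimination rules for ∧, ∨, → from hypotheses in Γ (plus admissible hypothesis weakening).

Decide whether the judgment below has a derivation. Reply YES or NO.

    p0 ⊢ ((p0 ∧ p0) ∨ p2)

Derivation trace:
[∨I₁] p0 ⊢ ((p0 ∧ p0) ∨ p2)
  [∧I] p0 ⊢ (p0 ∧ p0)
    [Ax] p0 ⊢ p0
    [Ax] p0 ⊢ p0

Result: YES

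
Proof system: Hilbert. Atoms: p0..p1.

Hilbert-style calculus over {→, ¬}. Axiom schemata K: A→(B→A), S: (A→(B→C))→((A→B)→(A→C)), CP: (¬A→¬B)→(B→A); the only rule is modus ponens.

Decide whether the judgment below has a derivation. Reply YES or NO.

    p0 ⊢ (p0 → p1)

Truth-table refutation:
  v=00: Γ:[p0=F] Δ:[(p0 → p1)=T] refutes=False
  v=01: Γ:[p0=F] Δ:[(p0 → p1)=T] refutes=False
  v=10: Γ:[p0=T] Δ:[(p0 → p1)=F] refutes=True  ← countermodel

Result: NO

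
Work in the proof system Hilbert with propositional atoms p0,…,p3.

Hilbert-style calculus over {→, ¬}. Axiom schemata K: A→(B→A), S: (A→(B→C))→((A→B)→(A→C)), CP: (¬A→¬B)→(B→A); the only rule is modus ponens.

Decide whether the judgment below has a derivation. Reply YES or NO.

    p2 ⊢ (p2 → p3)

Enumerate valuations to refute Γ ⊢ Δ:
  v=0000: Γ:[p2=F] Δ:[(p2 → p3)=T] refutes=False
  v=0001: Γ:[p2=F] Δ:[(p2 → p3)=T] refutes=False
  v=0010: Γ:[p2=T] Δ:[(p2 → p3)=F] refutes=True  ← countermodel

Result: NO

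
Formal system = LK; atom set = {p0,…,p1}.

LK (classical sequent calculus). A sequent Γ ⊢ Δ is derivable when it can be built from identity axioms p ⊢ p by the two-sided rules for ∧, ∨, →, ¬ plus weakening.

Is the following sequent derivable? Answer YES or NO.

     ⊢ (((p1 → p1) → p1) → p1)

Derivation (root first):
[→R]  ⊢ (((p1 → p1) → p1) → p1)
  [→L] ((p1 → p1) → p1) ⊢ p1
    [→R]  ⊢ (p1 → p1)
      [Ax] p1 ⊢ p1
    [Ax] p1 ⊢ p1

Result: YES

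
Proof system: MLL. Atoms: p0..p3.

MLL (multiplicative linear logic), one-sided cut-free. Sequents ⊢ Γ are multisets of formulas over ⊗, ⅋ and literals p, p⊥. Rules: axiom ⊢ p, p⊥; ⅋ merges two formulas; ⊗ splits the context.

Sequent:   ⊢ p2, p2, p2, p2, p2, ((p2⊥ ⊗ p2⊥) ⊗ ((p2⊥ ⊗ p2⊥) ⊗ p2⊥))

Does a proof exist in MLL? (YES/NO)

Derivation trace:
[⊗]  ⊢ p2, p2, p2, p2, p2, ((p2⊥ ⊗ p2⊥) ⊗ ((p2⊥ ⊗ p2⊥) ⊗ p2⊥))
  [⊗]  ⊢ p2, p2, (p2⊥ ⊗ p2⊥)
    [Ax]  ⊢ p2, p2⊥
    [Ax]  ⊢ p2, p2⊥
  [⊗]  ⊢ p2, p2, p2, ((p2⊥ ⊗ p2⊥) ⊗ p2⊥)
    [⊗]  ⊢ p2, p2, (p2⊥ ⊗ p2⊥)
      [Ax]  ⊢ p2, p2⊥
      [Ax]  ⊢ p2, p2⊥
    [Ax]  ⊢ p2, p2⊥

Result: YES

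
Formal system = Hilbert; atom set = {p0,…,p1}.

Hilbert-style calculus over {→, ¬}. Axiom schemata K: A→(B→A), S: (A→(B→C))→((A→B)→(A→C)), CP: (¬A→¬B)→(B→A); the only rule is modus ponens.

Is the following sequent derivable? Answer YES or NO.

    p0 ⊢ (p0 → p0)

Derivation (root first):
[MP] p0 ⊢ (p0 → p0)
  [MP]  ⊢ ((p0 → p0) → (p0 → p0))
    [S]  ⊢ ((p0 → (p0 → p0)) → ((p0 → p0) → (p0 → p0)))
    [K]  ⊢ (p0 → (p0 → p0))
  [MP] p0 ⊢ (p0 → p0)
    [K]  ⊢ (p0 → (p0 → p0))
    [Hyp] p0 ⊢ p0

Result: YES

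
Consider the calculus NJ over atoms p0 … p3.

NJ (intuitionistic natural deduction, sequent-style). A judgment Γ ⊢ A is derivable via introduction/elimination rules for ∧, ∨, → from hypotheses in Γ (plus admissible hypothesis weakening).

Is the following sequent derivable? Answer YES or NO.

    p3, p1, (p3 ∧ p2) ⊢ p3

Proof tree:
[Wk] p3, p1, (p3 ∧ p2) ⊢ p3
  [Wk] p3, p1 ⊢ p3
    [Ax] p3 ⊢ p3

Result: YES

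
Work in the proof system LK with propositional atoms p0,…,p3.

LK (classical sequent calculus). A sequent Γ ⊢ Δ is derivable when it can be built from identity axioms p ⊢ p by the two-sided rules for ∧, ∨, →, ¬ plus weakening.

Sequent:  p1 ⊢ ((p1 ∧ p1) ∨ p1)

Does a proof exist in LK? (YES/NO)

Derivation trace:
[∨R] p1 ⊢ ((p1 ∧ p1) ∨ p1)
  [∧R] p1 ⊢ p1, (p1 ∧ p1)
    [WR] p1 ⊢ p1, p1
      [Ax] p1 ⊢ p1
    [Ax] p1 ⊢ p1

Result: YES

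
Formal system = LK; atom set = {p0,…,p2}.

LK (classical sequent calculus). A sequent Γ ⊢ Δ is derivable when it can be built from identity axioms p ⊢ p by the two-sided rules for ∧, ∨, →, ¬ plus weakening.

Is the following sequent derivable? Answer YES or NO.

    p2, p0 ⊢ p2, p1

Proof tree:
[WL] p2, p0 ⊢ p2, p1
  [WR] p2 ⊢ p2, p1
    [Ax] p2 ⊢ p2

Result: YES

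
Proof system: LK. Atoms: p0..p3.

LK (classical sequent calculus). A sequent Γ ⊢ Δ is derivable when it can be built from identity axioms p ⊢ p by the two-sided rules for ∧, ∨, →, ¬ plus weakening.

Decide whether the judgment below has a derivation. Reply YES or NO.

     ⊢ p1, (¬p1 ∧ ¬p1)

Proof tree:
[∧R]  ⊢ p1, (¬p1 ∧ ¬p1)
  [¬R]  ⊢ p1, ¬p1
    [Ax] p1 ⊢ p1
  [¬R]  ⊢ p1, ¬p1
    [Ax] p1 ⊢ p1

Result: YES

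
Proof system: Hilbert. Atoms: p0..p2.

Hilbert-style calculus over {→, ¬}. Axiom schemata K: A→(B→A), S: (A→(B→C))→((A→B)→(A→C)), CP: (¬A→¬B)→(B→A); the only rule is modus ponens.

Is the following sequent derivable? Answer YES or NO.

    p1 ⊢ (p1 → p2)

Truth-table refutation:
  v=000: Γ:[p1=F] Δ:[(p1 → p2)=T] refutes=False
  v=001: Γ:[p1=F] Δ:[(p1 → p2)=T] refutes=False
  v=010: Γ:[p1=T] Δ:[(p1 → p2)=F] refutes=True  ← countermodel

Result: NO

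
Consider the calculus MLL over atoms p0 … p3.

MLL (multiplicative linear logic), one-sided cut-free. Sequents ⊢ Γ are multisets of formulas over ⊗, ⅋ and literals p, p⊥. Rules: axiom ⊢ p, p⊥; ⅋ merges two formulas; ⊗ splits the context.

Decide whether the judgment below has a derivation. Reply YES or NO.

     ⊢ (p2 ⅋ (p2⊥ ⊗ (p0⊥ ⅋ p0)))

Proof tree:
[⅋]  ⊢ (p2 ⅋ (p2⊥ ⊗ (p0⊥ ⅋ p0)))
  [⊗]  ⊢ p2, (p2⊥ ⊗ (p0⊥ ⅋ p0))
    [Ax]  ⊢ p2, p2⊥
    [⅋]  ⊢ (p0⊥ ⅋ p0)
      [Ax]  ⊢ p0, p0⊥

Result: YES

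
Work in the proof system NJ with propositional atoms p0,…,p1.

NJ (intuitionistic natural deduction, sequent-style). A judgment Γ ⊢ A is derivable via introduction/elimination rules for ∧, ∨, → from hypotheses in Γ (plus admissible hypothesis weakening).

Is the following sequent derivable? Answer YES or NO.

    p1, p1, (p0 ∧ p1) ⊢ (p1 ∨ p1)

Proof tree:
[Wk] p1, p1, (p0 ∧ p1) ⊢ (p1 ∨ p1)
  [∨I₁] p1, p1 ⊢ (p1 ∨ p1)
    [Wk] p1, p1 ⊢ p1
      [Ax] p1 ⊢ p1

Result: YES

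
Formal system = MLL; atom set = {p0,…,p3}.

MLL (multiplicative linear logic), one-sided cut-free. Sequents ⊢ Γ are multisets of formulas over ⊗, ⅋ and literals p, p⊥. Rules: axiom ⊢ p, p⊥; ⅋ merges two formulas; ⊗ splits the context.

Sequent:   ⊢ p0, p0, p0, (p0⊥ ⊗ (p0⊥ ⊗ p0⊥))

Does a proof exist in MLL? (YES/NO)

Proof tree:
[⊗]  ⊢ p0, p0, p0, (p0⊥ ⊗ (p0⊥ ⊗ p0⊥))
  [Ax]  ⊢ p0, p0⊥
  [⊗]  ⊢ p0, p0, (p0⊥ ⊗ p0⊥)
    [Ax]  ⊢ p0, p0⊥
    [Ax]  ⊢ p0, p0⊥

Result: YES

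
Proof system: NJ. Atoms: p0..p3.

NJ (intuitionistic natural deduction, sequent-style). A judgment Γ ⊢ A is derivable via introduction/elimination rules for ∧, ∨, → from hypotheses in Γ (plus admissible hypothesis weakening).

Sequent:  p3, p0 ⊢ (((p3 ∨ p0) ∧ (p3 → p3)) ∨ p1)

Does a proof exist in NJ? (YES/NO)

Proof tree:
[∨I₁] p3, p0 ⊢ (((p3 ∨ p0) ∧ (p3 → p3)) ∨ p1)
  [∧I] p3, p0 ⊢ ((p3 ∨ p0) ∧ (p3 → p3))
    [Wk] p3, p0 ⊢ (p3 ∨ p0)
      [∨I₁] p3 ⊢ (p3 ∨ p0)
        [Ax] p3 ⊢ p3
    [→I]  ⊢ (p3 → p3)
      [Ax] p3 ⊢ p3

Result: YES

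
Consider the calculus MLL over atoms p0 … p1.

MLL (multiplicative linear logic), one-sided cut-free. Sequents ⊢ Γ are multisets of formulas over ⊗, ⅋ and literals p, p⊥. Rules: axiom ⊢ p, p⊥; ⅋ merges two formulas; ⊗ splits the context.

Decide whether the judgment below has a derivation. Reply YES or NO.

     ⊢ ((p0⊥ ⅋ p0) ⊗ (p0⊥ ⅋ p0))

Derivation trace:
[⊗]  ⊢ ((p0⊥ ⅋ p0) ⊗ (p0⊥ ⅋ p0))
  [⅋]  ⊢ (p0⊥ ⅋ p0)
    [Ax]  ⊢ p0, p0⊥
  [⅋]  ⊢ (p0⊥ ⅋ p0)
    [Ax]  ⊢ p0, p0⊥

Result: YES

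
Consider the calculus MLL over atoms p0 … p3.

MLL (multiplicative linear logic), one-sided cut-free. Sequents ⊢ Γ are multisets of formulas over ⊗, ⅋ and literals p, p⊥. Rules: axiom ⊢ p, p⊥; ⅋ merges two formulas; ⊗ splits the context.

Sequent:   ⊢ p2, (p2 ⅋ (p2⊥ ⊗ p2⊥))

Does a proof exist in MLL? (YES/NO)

Proof tree:
[⅋]  ⊢ p2, (p2 ⅋ (p2⊥ ⊗ p2⊥))
  [⊗]  ⊢ p2, p2, (p2⊥ ⊗ p2⊥)
    [Ax]  ⊢ p2, p2⊥
    [Ax]  ⊢ p2, p2⊥

Result: YES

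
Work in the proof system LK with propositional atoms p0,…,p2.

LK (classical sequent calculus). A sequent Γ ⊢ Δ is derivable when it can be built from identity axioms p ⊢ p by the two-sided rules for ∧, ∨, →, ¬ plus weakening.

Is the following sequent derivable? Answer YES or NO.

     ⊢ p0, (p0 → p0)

Derivation trace:
[→R]  ⊢ p0, (p0 → p0)
  [WR] p0 ⊢ p0, p0
    [Ax] p0 ⊢ p0

Result: YES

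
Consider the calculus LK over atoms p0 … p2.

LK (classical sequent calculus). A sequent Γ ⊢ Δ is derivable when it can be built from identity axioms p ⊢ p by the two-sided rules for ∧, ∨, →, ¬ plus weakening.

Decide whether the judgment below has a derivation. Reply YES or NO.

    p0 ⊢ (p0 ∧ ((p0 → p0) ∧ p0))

Proof tree:
[∧R] p0 ⊢ (p0 ∧ ((p0 → p0) ∧ p0))
  [Ax] p0 ⊢ p0
  [∧R] p0 ⊢ ((p0 → p0) ∧ p0)
    [→R]  ⊢ (p0 → p0)
      [Ax] p0 ⊢ p0
    [Ax] p0 ⊢ p0

Result: YES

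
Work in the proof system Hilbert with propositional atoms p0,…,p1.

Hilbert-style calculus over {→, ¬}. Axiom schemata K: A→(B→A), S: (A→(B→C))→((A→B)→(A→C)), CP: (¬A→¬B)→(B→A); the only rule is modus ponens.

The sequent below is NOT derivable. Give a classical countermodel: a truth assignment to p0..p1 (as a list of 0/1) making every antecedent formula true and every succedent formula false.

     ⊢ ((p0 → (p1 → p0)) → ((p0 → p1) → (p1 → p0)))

Enumerate valuations to refute Γ ⊢ Δ:
  v=00: Γ:[] Δ:[((p0 → (p1 → p0)) → ((p0 → p1) → (p1 → p0)))=T] refutes=False
  v=01: Γ:[] Δ:[((p0 → (p1 → p0)) → ((p0 → p1) → (p1 → p0)))=F] refutes=True  ← countermodel

Result: [0, 1]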